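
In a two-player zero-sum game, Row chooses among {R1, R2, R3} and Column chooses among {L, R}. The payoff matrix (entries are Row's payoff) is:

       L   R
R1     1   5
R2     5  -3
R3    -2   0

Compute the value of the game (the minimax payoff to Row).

Row minima: R1 → 1, R2 → -3, R3 → -2; maximin = 1.
Column maxima: L → 5, R → 5; minimax = 5.
1 ≠ 5, so there is no saddle point; optimal play is mixed.
R3 is strictly dominated by R1, so Row never plays it.
On the remaining 2×2 (R1, R2 vs L, R):
Let Row play R1 with probability p. Expected payoff against L: 1p + 5(1−p) = −4p + 5; against R: 5p + (-3)(1−p) = 8p − 3.
Setting these equal: −4p + 5 = 8p − 3 ⇒ −12p = -8 ⇒ p = 2/3, and the value is (-4)·(2/3) + 5 = 7/3.
For Column: with q = P(L), equating R1's and R2's payoffs gives −4q + 5 = 8q − 3 ⇒ q = 2/3.

7/3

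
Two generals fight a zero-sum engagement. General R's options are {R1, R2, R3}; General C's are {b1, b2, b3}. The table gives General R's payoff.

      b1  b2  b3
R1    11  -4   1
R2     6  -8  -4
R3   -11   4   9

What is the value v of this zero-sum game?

0

Row minima: R1 → -4, R2 → -8, R3 → -11; maximin = -4.
Column maxima: b1 → 11, b2 → 4, b3 → 9; minimax = 4.
-4 ≠ 4, so there is no saddle point; optimal play is mixed.
R2 is strictly dominated by R1, so General R never plays it.
b3 is strictly dominated by b2 (it gives General R strictly more in every row), so General C never plays it.
On the remaining 2×2 (R1, R3 vs b1, b2):
Let General R play R1 with probability p. Expected payoff against b1: 11p + (-11)(1−p) = 22p − 11; against b2: (-4)p + 4(1−p) = −8p + 4.
Setting these equal: 22p − 11 = −8p + 4 ⇒ 30p = 15 ⇒ p = 1/2, and the value is (22)·(1/2) − 11 = 0.
For General C: with q = P(b1), equating R1's and R3's payoffs gives 15q − 4 = −15q + 4 ⇒ q = 4/15.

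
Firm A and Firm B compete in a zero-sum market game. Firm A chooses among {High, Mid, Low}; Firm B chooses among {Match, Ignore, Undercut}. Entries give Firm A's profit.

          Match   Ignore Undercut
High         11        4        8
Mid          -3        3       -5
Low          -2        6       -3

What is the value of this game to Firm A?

60/13

Row minima: High → 4, Mid → -5, Low → -3; maximin = 4.
Column maxima: Match → 11, Ignore → 6, Undercut → 8; minimax = 6.
4 ≠ 6, so there is no saddle point; optimal play is mixed.
Mid is strictly dominated by High, so Firm A never plays it.
Match is strictly dominated by Undercut (it gives Firm A strictly more in every row), so Firm B never plays it.
On the remaining 2×2 (High, Low vs Ignore, Undercut):
Let Firm A play High with probability p. Expected payoff against Ignore: 4p + 6(1−p) = −2p + 6; against Undercut: 8p + (-3)(1−p) = 11p − 3.
Setting these equal: −2p + 6 = 11p − 3 ⇒ −13p = -9 ⇒ p = 9/13, and the value is (-2)·(9/13) + 6 = 60/13.
For Firm B: with q = P(Ignore), equating High's and Low's payoffs gives −4q + 8 = 9q − 3 ⇒ q = 11/13.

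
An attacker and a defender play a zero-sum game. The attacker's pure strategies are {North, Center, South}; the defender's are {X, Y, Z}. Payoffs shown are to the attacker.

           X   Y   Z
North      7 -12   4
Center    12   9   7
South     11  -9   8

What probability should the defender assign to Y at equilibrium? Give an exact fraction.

1/19

Row minima: North → -12, Center → 7, South → -9; maximin = 7.
Column maxima: X → 12, Y → 9, Z → 8; minimax = 8.
7 ≠ 8, so there is no saddle point; optimal play is mixed.
North is strictly dominated by Center, so the attacker never plays it.
X is strictly dominated by Y (it gives the attacker strictly more in every row), so the defender never plays it.
On the remaining 2×2 (Center, South vs Y, Z):
Let the attacker play Center with probability p. Expected payoff against Y: 9p + (-9)(1−p) = 18p − 9; against Z: 7p + 8(1−p) = −p + 8.
Setting these equal: 18p − 9 = −p + 8 ⇒ 19p = 17 ⇒ p = 17/19, and the value is (18)·(17/19) − 9 = 135/19.
For the defender: with q = P(Y), equating Center's and South's payoffs gives 2q + 7 = −17q + 8 ⇒ q = 1/19.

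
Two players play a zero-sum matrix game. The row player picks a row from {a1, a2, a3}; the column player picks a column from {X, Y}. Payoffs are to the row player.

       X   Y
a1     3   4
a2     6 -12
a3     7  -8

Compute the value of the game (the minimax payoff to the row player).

13/4

Row minima: a1 → 3, a2 → -12, a3 → -8; maximin = 3.
Column maxima: X → 7, Y → 4; minimax = 4.
3 ≠ 4, so there is no saddle point; optimal play is mixed.
a2 is strictly dominated by a3, so the row player never plays it.
On the remaining 2×2 (a1, a3 vs X, Y):
Let the row player play a1 with probability p. Expected payoff against X: 3p + 7(1−p) = −4p + 7; against Y: 4p + (-8)(1−p) = 12p − 8.
Setting these equal: −4p + 7 = 12p − 8 ⇒ −16p = -15 ⇒ p = 15/16, and the value is (-4)·(15/16) + 7 = 13/4.
For the column player: with q = P(X), equating a1's and a3's payoffs gives −q + 4 = 15q − 8 ⇒ q = 3/4.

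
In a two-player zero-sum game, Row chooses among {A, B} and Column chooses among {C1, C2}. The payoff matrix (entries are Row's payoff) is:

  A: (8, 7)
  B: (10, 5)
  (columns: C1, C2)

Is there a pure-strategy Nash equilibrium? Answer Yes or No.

Row minima: A → 7, B → 5; maximin = 7.
Column maxima: C1 → 10, C2 → 7; minimax = 7.
maximin = minimax = 7, so a saddle point exists.

Yes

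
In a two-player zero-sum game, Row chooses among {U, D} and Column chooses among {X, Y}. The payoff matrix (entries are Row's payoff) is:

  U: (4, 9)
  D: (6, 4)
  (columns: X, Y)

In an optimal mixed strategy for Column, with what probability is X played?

5/7

Row minima: U → 4, D → 4; maximin = 4.
Column maxima: X → 6, Y → 9; minimax = 6.
4 ≠ 6, so there is no saddle point; optimal play is mixed.
Let Row play U with probability p. Expected payoff against X: 4p + 6(1−p) = −2p + 6; against Y: 9p + 4(1−p) = 5p + 4.
Setting these equal: −2p + 6 = 5p + 4 ⇒ −7p = -2 ⇒ p = 2/7, and the value is (-2)·(2/7) + 6 = 38/7.
For Column: with q = P(X), equating U's and D's payoffs gives −5q + 9 = 2q + 4 ⇒ q = 5/7.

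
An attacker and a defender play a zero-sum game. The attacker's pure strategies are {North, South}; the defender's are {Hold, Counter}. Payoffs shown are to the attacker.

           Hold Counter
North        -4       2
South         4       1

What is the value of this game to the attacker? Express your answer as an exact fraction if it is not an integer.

Row minima: North → -4, South → 1; maximin = 1.
Column maxima: Hold → 4, Counter → 2; minimax = 2.
1 ≠ 2, so there is no saddle point; optimal play is mixed.
Let the attacker play North with probability p. Expected payoff against Hold: (-4)p + 4(1−p) = −8p + 4; against Counter: 2p + 1(1−p) = p + 1.
Setting these equal: −8p + 4 = p + 1 ⇒ −9p = -3 ⇒ p = 1/3, and the value is (-8)·(1/3) + 4 = 4/3.
For the defender: with q = P(Hold), equating North's and South's payoffs gives −6q + 2 = 3q + 1 ⇒ q = 1/9.

4/3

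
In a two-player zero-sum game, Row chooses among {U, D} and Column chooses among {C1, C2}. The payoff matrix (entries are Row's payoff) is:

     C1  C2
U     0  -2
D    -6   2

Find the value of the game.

Row minima: U → -2, D → -6; maximin = -2.
Column maxima: C1 → 0, C2 → 2; minimax = 0.
-2 ≠ 0, so there is no saddle point; optimal play is mixed.
Let Row play U with probability p. Expected payoff against C1: 0p + (-6)(1−p) = 6p − 6; against C2: (-2)p + 2(1−p) = −4p + 2.
Setting these equal: 6p − 6 = −4p + 2 ⇒ 10p = 8 ⇒ p = 4/5, and the value is (6)·(4/5) − 6 = -6/5.
For Column: with q = P(C1), equating U's and D's payoffs gives 2q − 2 = −8q + 2 ⇒ q = 2/5.

-6/5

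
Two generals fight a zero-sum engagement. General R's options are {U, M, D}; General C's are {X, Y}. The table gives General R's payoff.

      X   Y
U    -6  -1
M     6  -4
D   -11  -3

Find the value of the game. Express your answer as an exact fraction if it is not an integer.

Row minima: U → -6, M → -4, D → -11; maximin = -4.
Column maxima: X → 6, Y → -1; minimax = -1.
-4 ≠ -1, so there is no saddle point; optimal play is mixed.
D is strictly dominated by U, so General R never plays it.
On the remaining 2×2 (U, M vs X, Y):
Let General R play U with probability p. Expected payoff against X: (-6)p + 6(1−p) = −12p + 6; against Y: (-1)p + (-4)(1−p) = 3p − 4.
Setting these equal: −12p + 6 = 3p − 4 ⇒ −15p = -10 ⇒ p = 2/3, and the value is (-12)·(2/3) + 6 = -2.
For General C: with q = P(X), equating U's and M's payoffs gives −5q − 1 = 10q − 4 ⇒ q = 1/5.

-2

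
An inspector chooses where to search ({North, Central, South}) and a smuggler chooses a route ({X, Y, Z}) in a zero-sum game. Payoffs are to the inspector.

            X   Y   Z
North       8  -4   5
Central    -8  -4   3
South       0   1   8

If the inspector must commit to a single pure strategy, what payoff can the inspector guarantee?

Row minima: North → -4, Central → -8, South → 0.
The best of these is 0.

0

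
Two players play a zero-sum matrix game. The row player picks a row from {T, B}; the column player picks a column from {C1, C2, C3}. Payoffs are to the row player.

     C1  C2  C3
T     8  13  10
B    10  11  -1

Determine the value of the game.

Row minima: T → 8, B → -1; maximin = 8.
Column maxima: C1 → 10, C2 → 13, C3 → 10; minimax = 10.
8 ≠ 10, so there is no saddle point; optimal play is mixed.
C2 is strictly dominated by C1 (it gives the row player strictly more in every row), so the column player never plays it.
On the remaining 2×2 (T, B vs C1, C3):
Let the row player play T with probability p. Expected payoff against C1: 8p + 10(1−p) = −2p + 10; against C3: 10p + (-1)(1−p) = 11p − 1.
Setting these equal: −2p + 10 = 11p − 1 ⇒ −13p = -11 ⇒ p = 11/13, and the value is (-2)·(11/13) + 10 = 108/13.
For the column player: with q = P(C1), equating T's and B's payoffs gives −2q + 10 = 11q − 1 ⇒ q = 11/13.

108/13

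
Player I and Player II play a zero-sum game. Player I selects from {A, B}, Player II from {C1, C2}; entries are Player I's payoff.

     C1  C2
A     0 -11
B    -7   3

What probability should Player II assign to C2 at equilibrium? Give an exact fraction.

Row minima: A → -11, B → -7; maximin = -7.
Column maxima: C1 → 0, C2 → 3; minimax = 0.
-7 ≠ 0, so there is no saddle point; optimal play is mixed.
Let Player I play A with probability p. Expected payoff against C1: 0p + (-7)(1−p) = 7p − 7; against C2: (-11)p + 3(1−p) = −14p + 3.
Setting these equal: 7p − 7 = −14p + 3 ⇒ 21p = 10 ⇒ p = 10/21, and the value is (7)·(10/21) − 7 = -11/3.
For Player II: with q = P(C1), equating A's and B's payoffs gives 11q − 11 = −10q + 3 ⇒ q = 2/3.

1/3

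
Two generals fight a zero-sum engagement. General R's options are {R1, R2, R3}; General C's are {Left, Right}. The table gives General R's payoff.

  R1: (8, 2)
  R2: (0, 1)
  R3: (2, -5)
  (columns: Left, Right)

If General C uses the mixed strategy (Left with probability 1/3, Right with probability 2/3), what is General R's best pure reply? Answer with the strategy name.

Expected payoff of R1: (1/3)·8 + (2/3)·2 = 4.
Expected payoff of R2: (1/3)·0 + (2/3)·1 = 2/3.
Expected payoff of R3: (1/3)·2 + (2/3)·(-5) = -8/3.
The largest is 4, so General R's best response is R1.

R1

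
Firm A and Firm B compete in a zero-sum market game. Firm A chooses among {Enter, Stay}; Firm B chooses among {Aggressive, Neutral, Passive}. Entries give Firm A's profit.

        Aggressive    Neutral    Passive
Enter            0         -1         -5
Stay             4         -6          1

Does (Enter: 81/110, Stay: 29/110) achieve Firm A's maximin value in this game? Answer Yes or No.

No

Against Aggressive this mix gives (81/110)·0 + (29/110)·4 = 58/55.
Against Neutral this mix gives (81/110)·(-1) + (29/110)·(-6) = -51/22.
Against Passive this mix gives (81/110)·(-5) + (29/110)·1 = -188/55.
Firm B will play Passive, holding Firm A to -188/55. Shifting weight toward the row that does better against Passive would raise this floor (the equalizing mix achieves -31/11 against both Passive and Neutral), so the proposed strategy is not optimal.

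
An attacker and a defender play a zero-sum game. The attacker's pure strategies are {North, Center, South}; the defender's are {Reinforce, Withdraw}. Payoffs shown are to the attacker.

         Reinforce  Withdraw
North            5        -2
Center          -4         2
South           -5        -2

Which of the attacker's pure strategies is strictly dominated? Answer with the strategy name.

South

Center gives a strictly higher payoff than South against every column: -4 > -5, 2 > -2.
So South is strictly dominated and the attacker never plays it.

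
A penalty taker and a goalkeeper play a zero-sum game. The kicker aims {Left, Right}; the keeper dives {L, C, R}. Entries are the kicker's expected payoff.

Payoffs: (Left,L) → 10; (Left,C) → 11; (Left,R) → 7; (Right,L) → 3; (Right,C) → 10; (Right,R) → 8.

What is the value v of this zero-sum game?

Row minima: Left → 7, Right → 3; maximin = 7.
Column maxima: L → 10, C → 11, R → 8; minimax = 8.
7 ≠ 8, so there is no saddle point; optimal play is mixed.
C is strictly dominated by L (it gives the kicker strictly more in every row), so the keeper never plays it.
On the remaining 2×2 (Left, Right vs L, R):
Let the kicker play Left with probability p. Expected payoff against L: 10p + 3(1−p) = 7p + 3; against R: 7p + 8(1−p) = −p + 8.
Setting these equal: 7p + 3 = −p + 8 ⇒ 8p = 5 ⇒ p = 5/8, and the value is (7)·(5/8) + 3 = 59/8.
For the keeper: with q = P(L), equating Left's and Right's payoffs gives 3q + 7 = −5q + 8 ⇒ q = 1/8.

59/8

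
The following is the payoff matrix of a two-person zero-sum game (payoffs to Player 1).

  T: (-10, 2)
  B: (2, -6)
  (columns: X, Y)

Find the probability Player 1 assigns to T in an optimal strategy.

Row minima: T → -10, B → -6; maximin = -6.
Column maxima: X → 2, Y → 2; minimax = 2.
-6 ≠ 2, so there is no saddle point; optimal play is mixed.
Let Player 1 play T with probability p. Expected payoff against X: (-10)p + 2(1−p) = −12p + 2; against Y: 2p + (-6)(1−p) = 8p − 6.
Setting these equal: −12p + 2 = 8p − 6 ⇒ −20p = -8 ⇒ p = 2/5, and the value is (-12)·(2/5) + 2 = -14/5.
For Player 2: with q = P(X), equating T's and B's payoffs gives −12q + 2 = 8q − 6 ⇒ q = 2/5.

2/5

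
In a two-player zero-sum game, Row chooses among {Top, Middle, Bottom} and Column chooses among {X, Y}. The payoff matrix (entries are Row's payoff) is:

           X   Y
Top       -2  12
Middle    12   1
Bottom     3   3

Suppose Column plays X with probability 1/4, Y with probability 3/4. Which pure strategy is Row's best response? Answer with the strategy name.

Expected payoff of Top: (1/4)·(-2) + (3/4)·12 = 17/2.
Expected payoff of Middle: (1/4)·12 + (3/4)·1 = 15/4.
Expected payoff of Bottom: (1/4)·3 + (3/4)·3 = 3.
The largest is 17/2, so Row's best response is Top.

Top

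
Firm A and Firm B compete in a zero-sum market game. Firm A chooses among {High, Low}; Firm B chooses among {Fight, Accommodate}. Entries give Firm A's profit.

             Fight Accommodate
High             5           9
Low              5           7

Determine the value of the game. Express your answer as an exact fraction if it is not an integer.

5

Row minima: High → 5, Low → 5; maximin = 5.
Column maxima: Fight → 5, Accommodate → 9; minimax = 5.
Since maximin = minimax = 5, there is a saddle point and the value is 5.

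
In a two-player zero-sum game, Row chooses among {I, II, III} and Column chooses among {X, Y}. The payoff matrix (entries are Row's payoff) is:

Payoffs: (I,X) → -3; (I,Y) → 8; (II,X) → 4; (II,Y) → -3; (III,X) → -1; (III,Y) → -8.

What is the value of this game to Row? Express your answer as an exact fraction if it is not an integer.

Row minima: I → -3, II → -3, III → -8; maximin = -3.
Column maxima: X → 4, Y → 8; minimax = 4.
-3 ≠ 4, so there is no saddle point; optimal play is mixed.
III is strictly dominated by II, so Row never plays it.
On the remaining 2×2 (I, II vs X, Y):
Let Row play I with probability p. Expected payoff against X: (-3)p + 4(1−p) = −7p + 4; against Y: 8p + (-3)(1−p) = 11p − 3.
Setting these equal: −7p + 4 = 11p − 3 ⇒ −18p = -7 ⇒ p = 7/18, and the value is (-7)·(7/18) + 4 = 23/18.
For Column: with q = P(X), equating I's and II's payoffs gives −11q + 8 = 7q − 3 ⇒ q = 11/18.

23/18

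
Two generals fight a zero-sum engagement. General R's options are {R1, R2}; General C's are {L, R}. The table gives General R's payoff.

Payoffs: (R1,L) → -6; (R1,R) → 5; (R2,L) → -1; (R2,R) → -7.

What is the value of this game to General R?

Row minima: R1 → -6, R2 → -7; maximin = -6.
Column maxima: L → -1, R → 5; minimax = -1.
-6 ≠ -1, so there is no saddle point; optimal play is mixed.
Let General R play R1 with probability p. Expected payoff against L: (-6)p + (-1)(1−p) = −5p − 1; against R: 5p + (-7)(1−p) = 12p − 7.
Setting these equal: −5p − 1 = 12p − 7 ⇒ −17p = -6 ⇒ p = 6/17, and the value is (-5)·(6/17) − 1 = -47/17.
For General C: with q = P(L), equating R1's and R2's payoffs gives −11q + 5 = 6q − 7 ⇒ q = 12/17.

-47/17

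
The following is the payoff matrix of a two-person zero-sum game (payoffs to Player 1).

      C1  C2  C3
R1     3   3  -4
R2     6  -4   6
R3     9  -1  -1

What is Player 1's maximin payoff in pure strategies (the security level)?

-1

Row minima: R1 → -4, R2 → -4, R3 → -1.
The best of these is -1.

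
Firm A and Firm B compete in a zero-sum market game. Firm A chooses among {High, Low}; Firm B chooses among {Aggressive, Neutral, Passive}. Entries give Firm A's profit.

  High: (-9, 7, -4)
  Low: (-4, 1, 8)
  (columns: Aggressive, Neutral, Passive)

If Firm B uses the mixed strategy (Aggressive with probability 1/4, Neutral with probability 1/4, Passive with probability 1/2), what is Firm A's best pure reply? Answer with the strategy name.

Expected payoff of High: (1/4)·(-9) + (1/4)·7 + (1/2)·(-4) = -5/2.
Expected payoff of Low: (1/4)·(-4) + (1/4)·1 + (1/2)·8 = 13/4.
The largest is 13/4, so Firm A's best response is Low.

Low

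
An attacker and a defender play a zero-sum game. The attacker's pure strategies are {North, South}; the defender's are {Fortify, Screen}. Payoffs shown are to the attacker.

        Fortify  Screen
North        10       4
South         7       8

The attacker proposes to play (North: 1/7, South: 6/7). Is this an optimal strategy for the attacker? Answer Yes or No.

Against Fortify this mix gives (1/7)·10 + (6/7)·7 = 52/7.
Against Screen this mix gives (1/7)·4 + (6/7)·8 = 52/7.
All of the defender's active replies (Fortify, Screen) yield 52/7, and no column does worse for the attacker. The mix makes the defender indifferent and guarantees 52/7, so it is optimal.

Yes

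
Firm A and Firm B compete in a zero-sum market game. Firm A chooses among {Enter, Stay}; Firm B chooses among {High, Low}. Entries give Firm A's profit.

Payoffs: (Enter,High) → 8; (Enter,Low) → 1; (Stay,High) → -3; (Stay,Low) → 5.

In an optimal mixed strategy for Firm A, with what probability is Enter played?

8/15

Row minima: Enter → 1, Stay → -3; maximin = 1.
Column maxima: High → 8, Low → 5; minimax = 5.
1 ≠ 5, so there is no saddle point; optimal play is mixed.
Let Firm A play Enter with probability p. Expected payoff against High: 8p + (-3)(1−p) = 11p − 3; against Low: 1p + 5(1−p) = −4p + 5.
Setting these equal: 11p − 3 = −4p + 5 ⇒ 15p = 8 ⇒ p = 8/15, and the value is (11)·(8/15) − 3 = 43/15.
For Firm B: with q = P(High), equating Enter's and Stay's payoffs gives 7q + 1 = −8q + 5 ⇒ q = 4/15.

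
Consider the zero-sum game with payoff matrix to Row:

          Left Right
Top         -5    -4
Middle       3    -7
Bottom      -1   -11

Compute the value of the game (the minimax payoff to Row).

-47/11

Row minima: Top → -5, Middle → -7, Bottom → -11; maximin = -5.
Column maxima: Left → 3, Right → -4; minimax = -4.
-5 ≠ -4, so there is no saddle point; optimal play is mixed.
Bottom is strictly dominated by Middle, so Row never plays it.
On the remaining 2×2 (Top, Middle vs Left, Right):
Let Row play Top with probability p. Expected payoff against Left: (-5)p + 3(1−p) = −8p + 3; against Right: (-4)p + (-7)(1−p) = 3p − 7.
Setting these equal: −8p + 3 = 3p − 7 ⇒ −11p = -10 ⇒ p = 10/11, and the value is (-8)·(10/11) + 3 = -47/11.
For Column: with q = P(Left), equating Top's and Middle's payoffs gives −q − 4 = 10q − 7 ⇒ q = 3/11.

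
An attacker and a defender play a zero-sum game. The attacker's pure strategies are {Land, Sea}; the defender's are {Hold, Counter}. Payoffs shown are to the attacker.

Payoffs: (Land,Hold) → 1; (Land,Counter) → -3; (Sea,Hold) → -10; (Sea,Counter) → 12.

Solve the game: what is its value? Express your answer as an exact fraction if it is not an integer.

-9/13

Row minima: Land → -3, Sea → -10; maximin = -3.
Column maxima: Hold → 1, Counter → 12; minimax = 1.
-3 ≠ 1, so there is no saddle point; optimal play is mixed.
Let the attacker play Land with probability p. Expected payoff against Hold: 1p + (-10)(1−p) = 11p − 10; against Counter: (-3)p + 12(1−p) = −15p + 12.
Setting these equal: 11p − 10 = −15p + 12 ⇒ 26p = 22 ⇒ p = 11/13, and the value is (11)·(11/13) − 10 = -9/13.
For the defender: with q = P(Hold), equating Land's and Sea's payoffs gives 4q − 3 = −22q + 12 ⇒ q = 15/26.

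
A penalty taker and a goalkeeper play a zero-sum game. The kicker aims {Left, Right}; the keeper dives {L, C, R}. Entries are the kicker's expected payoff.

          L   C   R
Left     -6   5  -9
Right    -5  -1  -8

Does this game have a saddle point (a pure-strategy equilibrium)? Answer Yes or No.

Yes

Row minima: Left → -9, Right → -8; maximin = -8.
Column maxima: L → -5, C → 5, R → -8; minimax = -8.
maximin = minimax = -8, so a saddle point exists.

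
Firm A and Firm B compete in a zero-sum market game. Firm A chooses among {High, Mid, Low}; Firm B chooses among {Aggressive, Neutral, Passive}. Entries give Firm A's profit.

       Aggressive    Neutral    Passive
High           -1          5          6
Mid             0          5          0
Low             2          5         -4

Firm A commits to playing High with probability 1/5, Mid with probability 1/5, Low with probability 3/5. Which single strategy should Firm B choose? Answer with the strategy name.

If Firm B plays Aggressive, Firm A's expected payoff is (1/5)·(-1) + (1/5)·0 + (3/5)·2 = 1.
If Firm B plays Neutral, Firm A's expected payoff is (1/5)·5 + (1/5)·5 + (3/5)·5 = 5.
If Firm B plays Passive, Firm A's expected payoff is (1/5)·6 + (1/5)·0 + (3/5)·(-4) = -6/5.
Firm B minimizes Firm A's payoff; the smallest is -6/5, so the best response is Passive.

Passive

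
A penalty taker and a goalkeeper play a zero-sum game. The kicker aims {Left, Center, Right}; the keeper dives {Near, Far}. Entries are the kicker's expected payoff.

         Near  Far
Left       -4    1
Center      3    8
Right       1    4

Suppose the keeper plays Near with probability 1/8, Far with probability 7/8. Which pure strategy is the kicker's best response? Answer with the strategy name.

Expected payoff of Left: (1/8)·(-4) + (7/8)·1 = 3/8.
Expected payoff of Center: (1/8)·3 + (7/8)·8 = 59/8.
Expected payoff of Right: (1/8)·1 + (7/8)·4 = 29/8.
The largest is 59/8, so the kicker's best response is Center.

Center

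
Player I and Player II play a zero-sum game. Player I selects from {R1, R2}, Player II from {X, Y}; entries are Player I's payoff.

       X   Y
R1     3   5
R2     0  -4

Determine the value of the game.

3

Row minima: R1 → 3, R2 → -4; maximin = 3.
Column maxima: X → 3, Y → 5; minimax = 3.
Since maximin = minimax = 3, there is a saddle point and the value is 3.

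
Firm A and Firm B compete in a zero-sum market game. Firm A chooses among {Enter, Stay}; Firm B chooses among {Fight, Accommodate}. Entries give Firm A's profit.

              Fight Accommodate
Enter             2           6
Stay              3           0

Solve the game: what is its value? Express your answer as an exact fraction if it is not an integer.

Row minima: Enter → 2, Stay → 0; maximin = 2.
Column maxima: Fight → 3, Accommodate → 6; minimax = 3.
2 ≠ 3, so there is no saddle point; optimal play is mixed.
Let Firm A play Enter with probability p. Expected payoff against Fight: 2p + 3(1−p) = −p + 3; against Accommodate: 6p + 0(1−p) = 6p.
Setting these equal: −p + 3 = 6p ⇒ −7p = -3 ⇒ p = 3/7, and the value is (-1)·(3/7) + 3 = 18/7.
For Firm B: with q = P(Fight), equating Enter's and Stay's payoffs gives −4q + 6 = 3q ⇒ q = 6/7.

18/7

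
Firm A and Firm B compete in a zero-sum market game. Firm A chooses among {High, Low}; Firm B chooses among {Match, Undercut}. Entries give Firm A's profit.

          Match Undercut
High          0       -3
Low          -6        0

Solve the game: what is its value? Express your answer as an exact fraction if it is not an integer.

-2

Row minima: High → -3, Low → -6; maximin = -3.
Column maxima: Match → 0, Undercut → 0; minimax = 0.
-3 ≠ 0, so there is no saddle point; optimal play is mixed.
Let Firm A play High with probability p. Expected payoff against Match: 0p + (-6)(1−p) = 6p − 6; against Undercut: (-3)p + 0(1−p) = −3p.
Setting these equal: 6p − 6 = −3p ⇒ 9p = 6 ⇒ p = 2/3, and the value is (6)·(2/3) − 6 = -2.
For Firm B: with q = P(Match), equating High's and Low's payoffs gives 3q − 3 = −6q ⇒ q = 1/3.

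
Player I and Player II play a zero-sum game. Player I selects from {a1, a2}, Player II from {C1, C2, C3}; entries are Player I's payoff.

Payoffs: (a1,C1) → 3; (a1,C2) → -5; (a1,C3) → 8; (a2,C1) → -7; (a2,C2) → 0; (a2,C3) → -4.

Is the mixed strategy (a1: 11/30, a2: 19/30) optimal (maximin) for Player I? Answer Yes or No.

Against C1 this mix gives (11/30)·3 + (19/30)·(-7) = -10/3.
Against C2 this mix gives (11/30)·(-5) + (19/30)·0 = -11/6.
Against C3 this mix gives (11/30)·8 + (19/30)·(-4) = 2/5.
Player II will play C1, holding Player I to -10/3. Shifting weight toward the row that does better against C1 would raise this floor (the equalizing mix achieves -7/3 against both C1 and C2), so the proposed strategy is not optimal.

No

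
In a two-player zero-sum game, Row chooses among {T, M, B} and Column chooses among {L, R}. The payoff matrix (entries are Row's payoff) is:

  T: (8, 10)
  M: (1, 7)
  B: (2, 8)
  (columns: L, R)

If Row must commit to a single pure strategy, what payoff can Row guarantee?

Row minima: T → 8, M → 1, B → 2.
The best of these is 8.

8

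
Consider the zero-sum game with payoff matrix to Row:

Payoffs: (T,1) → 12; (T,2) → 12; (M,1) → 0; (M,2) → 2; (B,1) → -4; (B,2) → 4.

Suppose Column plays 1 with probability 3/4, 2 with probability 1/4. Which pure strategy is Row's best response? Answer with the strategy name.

Expected payoff of T: (3/4)·12 + (1/4)·12 = 12.
Expected payoff of M: (3/4)·0 + (1/4)·2 = 1/2.
Expected payoff of B: (3/4)·(-4) + (1/4)·4 = -2.
The largest is 12, so Row's best response is T.

T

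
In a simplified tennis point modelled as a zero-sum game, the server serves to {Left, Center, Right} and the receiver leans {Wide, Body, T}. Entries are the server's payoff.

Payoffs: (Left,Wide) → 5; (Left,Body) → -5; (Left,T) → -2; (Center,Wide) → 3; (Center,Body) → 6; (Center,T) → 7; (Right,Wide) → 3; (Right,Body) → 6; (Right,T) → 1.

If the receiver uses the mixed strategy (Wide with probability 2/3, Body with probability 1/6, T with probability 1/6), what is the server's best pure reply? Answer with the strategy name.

Center

Expected payoff of Left: (2/3)·5 + (1/6)·(-5) + (1/6)·(-2) = 13/6.
Expected payoff of Center: (2/3)·3 + (1/6)·6 + (1/6)·7 = 25/6.
Expected payoff of Right: (2/3)·3 + (1/6)·6 + (1/6)·1 = 19/6.
The largest is 25/6, so the server's best response is Center.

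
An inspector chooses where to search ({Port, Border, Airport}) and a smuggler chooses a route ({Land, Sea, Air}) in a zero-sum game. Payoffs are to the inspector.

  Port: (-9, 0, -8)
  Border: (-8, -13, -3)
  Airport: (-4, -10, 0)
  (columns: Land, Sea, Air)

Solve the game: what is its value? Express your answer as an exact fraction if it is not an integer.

Row minima: Port → -9, Border → -13, Airport → -10; maximin = -9.
Column maxima: Land → -4, Sea → 0, Air → 0; minimax = -4.
-9 ≠ -4, so there is no saddle point; optimal play is mixed.
Border is strictly dominated by Airport, so the inspector never plays it.
Air is strictly dominated by Land (it gives the inspector strictly more in every row), so the smuggler never plays it.
On the remaining 2×2 (Port, Airport vs Land, Sea):
Let the inspector play Port with probability p. Expected payoff against Land: (-9)p + (-4)(1−p) = −5p − 4; against Sea: 0p + (-10)(1−p) = 10p − 10.
Setting these equal: −5p − 4 = 10p − 10 ⇒ −15p = -6 ⇒ p = 2/5, and the value is (-5)·(2/5) − 4 = -6.
For the smuggler: with q = P(Land), equating Port's and Airport's payoffs gives −9q = 6q − 10 ⇒ q = 2/3.

-6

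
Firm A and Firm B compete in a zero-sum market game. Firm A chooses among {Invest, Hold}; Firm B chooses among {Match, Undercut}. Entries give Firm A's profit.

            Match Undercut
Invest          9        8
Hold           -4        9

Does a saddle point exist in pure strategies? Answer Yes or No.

Row minima: Invest → 8, Hold → -4; maximin = 8.
Column maxima: Match → 9, Undercut → 9; minimax = 9.
8 ≠ 9, so no pure-strategy equilibrium exists.

No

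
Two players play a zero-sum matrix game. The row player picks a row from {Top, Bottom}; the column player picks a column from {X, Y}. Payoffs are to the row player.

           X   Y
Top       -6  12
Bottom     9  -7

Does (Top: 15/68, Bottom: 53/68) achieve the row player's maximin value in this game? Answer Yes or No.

No

Against X this mix gives (15/68)·(-6) + (53/68)·9 = 387/68.
Against Y this mix gives (15/68)·12 + (53/68)·(-7) = -191/68.
The column player will play Y, holding the row player to -191/68. Shifting weight toward the row that does better against Y would raise this floor (the equalizing mix achieves 33/17 against both Y and X), so the proposed strategy is not optimal.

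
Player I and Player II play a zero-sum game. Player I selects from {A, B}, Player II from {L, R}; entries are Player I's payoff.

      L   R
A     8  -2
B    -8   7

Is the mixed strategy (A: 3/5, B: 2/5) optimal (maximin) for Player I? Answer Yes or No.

Against L this mix gives (3/5)·8 + (2/5)·(-8) = 8/5.
Against R this mix gives (3/5)·(-2) + (2/5)·7 = 8/5.
All of Player II's active replies (L, R) yield 8/5, and no column does worse for Player I. The mix makes Player II indifferent and guarantees 8/5, so it is optimal.

Yes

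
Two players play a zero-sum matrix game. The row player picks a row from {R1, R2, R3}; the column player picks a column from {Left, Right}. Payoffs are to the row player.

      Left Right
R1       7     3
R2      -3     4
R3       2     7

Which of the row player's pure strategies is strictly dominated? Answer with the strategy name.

R3 gives a strictly higher payoff than R2 against every column: 2 > -3, 7 > 4.
So R2 is strictly dominated and the row player never plays it.

R2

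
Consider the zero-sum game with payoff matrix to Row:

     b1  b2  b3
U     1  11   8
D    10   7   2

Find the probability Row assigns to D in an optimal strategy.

7/15

Row minima: U → 1, D → 2; maximin = 2.
Column maxima: b1 → 10, b2 → 11, b3 → 8; minimax = 8.
2 ≠ 8, so there is no saddle point; optimal play is mixed.
b2 is strictly dominated by b3 (it gives Row strictly more in every row), so Column never plays it.
On the remaining 2×2 (U, D vs b1, b3):
Let Row play U with probability p. Expected payoff against b1: 1p + 10(1−p) = −9p + 10; against b3: 8p + 2(1−p) = 6p + 2.
Setting these equal: −9p + 10 = 6p + 2 ⇒ −15p = -8 ⇒ p = 8/15, and the value is (-9)·(8/15) + 10 = 26/5.
For Column: with q = P(b1), equating U's and D's payoffs gives −7q + 8 = 8q + 2 ⇒ q = 2/5.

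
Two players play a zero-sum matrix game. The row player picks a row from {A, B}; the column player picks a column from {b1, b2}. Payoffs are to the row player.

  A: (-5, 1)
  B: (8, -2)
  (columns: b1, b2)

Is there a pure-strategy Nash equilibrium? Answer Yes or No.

No

Row minima: A → -5, B → -2; maximin = -2.
Column maxima: b1 → 8, b2 → 1; minimax = 1.
-2 ≠ 1, so no pure-strategy equilibrium exists.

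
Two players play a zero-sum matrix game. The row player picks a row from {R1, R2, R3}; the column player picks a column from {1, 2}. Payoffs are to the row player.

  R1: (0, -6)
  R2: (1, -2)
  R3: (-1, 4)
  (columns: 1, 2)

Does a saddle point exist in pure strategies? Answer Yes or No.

Row minima: R1 → -6, R2 → -2, R3 → -1; maximin = -1.
Column maxima: 1 → 1, 2 → 4; minimax = 1.
-1 ≠ 1, so no pure-strategy equilibrium exists.

No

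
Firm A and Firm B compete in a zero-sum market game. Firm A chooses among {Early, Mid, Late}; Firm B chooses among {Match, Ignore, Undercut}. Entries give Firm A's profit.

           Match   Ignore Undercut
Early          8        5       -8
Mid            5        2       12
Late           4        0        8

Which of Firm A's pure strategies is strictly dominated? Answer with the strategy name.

Mid gives a strictly higher payoff than Late against every column: 5 > 4, 2 > 0, 12 > 8.
So Late is strictly dominated and Firm A never plays it.

Late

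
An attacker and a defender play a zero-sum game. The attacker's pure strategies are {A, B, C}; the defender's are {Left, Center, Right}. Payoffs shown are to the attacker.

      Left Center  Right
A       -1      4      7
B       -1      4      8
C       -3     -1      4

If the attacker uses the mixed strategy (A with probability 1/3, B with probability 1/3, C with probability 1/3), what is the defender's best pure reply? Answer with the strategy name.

If the defender plays Left, the attacker's expected payoff is (1/3)·(-1) + (1/3)·(-1) + (1/3)·(-3) = -5/3.
If the defender plays Center, the attacker's expected payoff is (1/3)·4 + (1/3)·4 + (1/3)·(-1) = 7/3.
If the defender plays Right, the attacker's expected payoff is (1/3)·7 + (1/3)·8 + (1/3)·4 = 19/3.
The defender minimizes the attacker's payoff; the smallest is -5/3, so the best response is Left.

Left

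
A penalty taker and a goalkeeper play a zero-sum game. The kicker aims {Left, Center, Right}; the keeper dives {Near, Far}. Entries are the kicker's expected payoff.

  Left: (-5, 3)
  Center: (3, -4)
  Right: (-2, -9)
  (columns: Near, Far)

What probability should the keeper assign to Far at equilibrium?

8/15

Row minima: Left → -5, Center → -4, Right → -9; maximin = -4.
Column maxima: Near → 3, Far → 3; minimax = 3.
-4 ≠ 3, so there is no saddle point; optimal play is mixed.
Right is strictly dominated by Center, so the kicker never plays it.
On the remaining 2×2 (Left, Center vs Near, Far):
Let the kicker play Left with probability p. Expected payoff against Near: (-5)p + 3(1−p) = −8p + 3; against Far: 3p + (-4)(1−p) = 7p − 4.
Setting these equal: −8p + 3 = 7p − 4 ⇒ −15p = -7 ⇒ p = 7/15, and the value is (-8)·(7/15) + 3 = -11/15.
For the keeper: with q = P(Near), equating Left's and Center's payoffs gives −8q + 3 = 7q − 4 ⇒ q = 7/15.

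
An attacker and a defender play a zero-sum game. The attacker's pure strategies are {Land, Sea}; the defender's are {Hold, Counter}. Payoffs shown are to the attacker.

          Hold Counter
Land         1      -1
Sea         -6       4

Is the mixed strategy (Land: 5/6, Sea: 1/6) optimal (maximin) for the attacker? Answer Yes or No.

Against Hold this mix gives (5/6)·1 + (1/6)·(-6) = -1/6.
Against Counter this mix gives (5/6)·(-1) + (1/6)·4 = -1/6.
All of the defender's active replies (Hold, Counter) yield -1/6, and no column does worse for the attacker. The mix makes the defender indifferent and guarantees -1/6, so it is optimal.

Yes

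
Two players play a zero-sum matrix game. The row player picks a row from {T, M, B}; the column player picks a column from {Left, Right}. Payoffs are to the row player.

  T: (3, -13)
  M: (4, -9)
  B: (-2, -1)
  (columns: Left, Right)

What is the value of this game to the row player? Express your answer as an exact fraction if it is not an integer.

-11/7

Row minima: T → -13, M → -9, B → -2; maximin = -2.
Column maxima: Left → 4, Right → -1; minimax = -1.
-2 ≠ -1, so there is no saddle point; optimal play is mixed.
T is strictly dominated by M, so the row player never plays it.
On the remaining 2×2 (M, B vs Left, Right):
Let the row player play M with probability p. Expected payoff against Left: 4p + (-2)(1−p) = 6p − 2; against Right: (-9)p + (-1)(1−p) = −8p − 1.
Setting these equal: 6p − 2 = −8p − 1 ⇒ 14p = 1 ⇒ p = 1/14, and the value is (6)·(1/14) − 2 = -11/7.
For the column player: with q = P(Left), equating M's and B's payoffs gives 13q − 9 = −q − 1 ⇒ q = 4/7.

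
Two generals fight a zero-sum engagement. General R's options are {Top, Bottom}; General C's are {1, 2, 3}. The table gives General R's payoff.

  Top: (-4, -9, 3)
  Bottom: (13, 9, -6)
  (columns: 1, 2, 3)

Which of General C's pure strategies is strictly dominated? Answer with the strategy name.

2 holds General R's payoff strictly below 1 in every row: -9 < -4, 9 < 13.
So 1 is strictly dominated for General C.

1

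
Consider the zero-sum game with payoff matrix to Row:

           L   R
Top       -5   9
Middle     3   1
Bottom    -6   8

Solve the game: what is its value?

Row minima: Top → -5, Middle → 1, Bottom → -6; maximin = 1.
Column maxima: L → 3, R → 9; minimax = 3.
1 ≠ 3, so there is no saddle point; optimal play is mixed.
Bottom is strictly dominated by Top, so Row never plays it.
On the remaining 2×2 (Top, Middle vs L, R):
Let Row play Top with probability p. Expected payoff against L: (-5)p + 3(1−p) = −8p + 3; against R: 9p + 1(1−p) = 8p + 1.
Setting these equal: −8p + 3 = 8p + 1 ⇒ −16p = -2 ⇒ p = 1/8, and the value is (-8)·(1/8) + 3 = 2.
For Column: with q = P(L), equating Top's and Middle's payoffs gives −14q + 9 = 2q + 1 ⇒ q = 1/2.

2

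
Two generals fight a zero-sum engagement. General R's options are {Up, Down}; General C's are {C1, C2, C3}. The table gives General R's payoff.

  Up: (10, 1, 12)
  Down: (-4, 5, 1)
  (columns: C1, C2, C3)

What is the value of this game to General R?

Row minima: Up → 1, Down → -4; maximin = 1.
Column maxima: C1 → 10, C2 → 5, C3 → 12; minimax = 5.
1 ≠ 5, so there is no saddle point; optimal play is mixed.
C3 is strictly dominated by C1 (it gives General R strictly more in every row), so General C never plays it.
On the remaining 2×2 (Up, Down vs C1, C2):
Let General R play Up with probability p. Expected payoff against C1: 10p + (-4)(1−p) = 14p − 4; against C2: 1p + 5(1−p) = −4p + 5.
Setting these equal: 14p − 4 = −4p + 5 ⇒ 18p = 9 ⇒ p = 1/2, and the value is (14)·(1/2) − 4 = 3.
For General C: with q = P(C1), equating Up's and Down's payoffs gives 9q + 1 = −9q + 5 ⇒ q = 2/9.

3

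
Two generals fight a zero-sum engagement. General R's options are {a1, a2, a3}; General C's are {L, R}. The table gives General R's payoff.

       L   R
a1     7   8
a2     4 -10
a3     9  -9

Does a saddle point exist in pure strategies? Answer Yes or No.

No

Row minima: a1 → 7, a2 → -10, a3 → -9; maximin = 7.
Column maxima: L → 9, R → 8; minimax = 8.
7 ≠ 8, so no pure-strategy equilibrium exists.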